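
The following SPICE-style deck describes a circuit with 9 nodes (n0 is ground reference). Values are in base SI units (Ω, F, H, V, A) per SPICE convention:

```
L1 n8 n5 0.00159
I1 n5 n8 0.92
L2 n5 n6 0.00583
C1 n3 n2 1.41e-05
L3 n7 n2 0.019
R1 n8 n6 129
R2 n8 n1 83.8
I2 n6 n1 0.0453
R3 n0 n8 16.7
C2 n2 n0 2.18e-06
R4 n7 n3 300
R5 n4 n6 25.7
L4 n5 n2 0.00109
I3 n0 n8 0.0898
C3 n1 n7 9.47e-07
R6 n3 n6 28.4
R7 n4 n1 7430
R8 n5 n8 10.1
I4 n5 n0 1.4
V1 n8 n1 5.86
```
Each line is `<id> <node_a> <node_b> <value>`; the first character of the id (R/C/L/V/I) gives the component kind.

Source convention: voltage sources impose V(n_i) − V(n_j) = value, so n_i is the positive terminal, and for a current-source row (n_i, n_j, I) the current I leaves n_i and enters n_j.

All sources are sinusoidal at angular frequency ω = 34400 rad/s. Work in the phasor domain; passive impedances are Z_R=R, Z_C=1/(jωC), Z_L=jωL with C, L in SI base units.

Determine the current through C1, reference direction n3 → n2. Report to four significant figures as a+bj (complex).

-0.2530-0.1650j A

Element admittances at ω=34400 rad/s:
  Y(L1) = 0.000-0.01828j S between n8,n5
  I1: injects 0.92 A into n8 (from n5)
  Y(L2) = 0.000-0.004986j S between n5,n6
  Y(C1) = 0.000+0.4850j S between n3,n2
  Y(L3) = 0.000-0.001530j S between n7,n2
  Y(R1) = 0.007752+0.000j S between n8,n6
  Y(R2) = 0.01193+0.000j S between n8,n1
  I2: injects 0.0453 A into n1 (from n6)
  Y(R3) = 0.05988+0.000j S between n0,n8
  Y(C2) = 0.000+0.07499j S between n2,n0
  Y(R4) = 0.003333+0.000j S between n7,n3
  Y(R5) = 0.03891+0.000j S between n4,n6
  Y(L4) = 0.000-0.02667j S between n5,n2
  I3: injects 0.0898 A into n8 (from n0)
  Y(C3) = 0.000+0.03258j S between n1,n7
  Y(R6) = 0.03521+0.000j S between n3,n6
  Y(R7) = 0.0001346+0.000j S between n4,n1
  Y(R8) = 0.09901+0.000j S between n5,n8
  I4: injects 1.4 A into n0 (from n5)
  V1: constraint V(n8)−V(n1) = 5.86
Assemble and solve the 9×9 MNA system:
  V(n1)=-9.323-7.045j  V(n2)=5.625+14.71j  V(n3)=5.285+15.23j  V(n4)=-0.7296+12.81j  V(n5)=-15.63-15.77j  V(n6)=-0.6998+12.88j  V(n7)=-7.407-9.479j  V(n8)=-3.463-7.045j
  i(V1)=-0.1957-0.06509j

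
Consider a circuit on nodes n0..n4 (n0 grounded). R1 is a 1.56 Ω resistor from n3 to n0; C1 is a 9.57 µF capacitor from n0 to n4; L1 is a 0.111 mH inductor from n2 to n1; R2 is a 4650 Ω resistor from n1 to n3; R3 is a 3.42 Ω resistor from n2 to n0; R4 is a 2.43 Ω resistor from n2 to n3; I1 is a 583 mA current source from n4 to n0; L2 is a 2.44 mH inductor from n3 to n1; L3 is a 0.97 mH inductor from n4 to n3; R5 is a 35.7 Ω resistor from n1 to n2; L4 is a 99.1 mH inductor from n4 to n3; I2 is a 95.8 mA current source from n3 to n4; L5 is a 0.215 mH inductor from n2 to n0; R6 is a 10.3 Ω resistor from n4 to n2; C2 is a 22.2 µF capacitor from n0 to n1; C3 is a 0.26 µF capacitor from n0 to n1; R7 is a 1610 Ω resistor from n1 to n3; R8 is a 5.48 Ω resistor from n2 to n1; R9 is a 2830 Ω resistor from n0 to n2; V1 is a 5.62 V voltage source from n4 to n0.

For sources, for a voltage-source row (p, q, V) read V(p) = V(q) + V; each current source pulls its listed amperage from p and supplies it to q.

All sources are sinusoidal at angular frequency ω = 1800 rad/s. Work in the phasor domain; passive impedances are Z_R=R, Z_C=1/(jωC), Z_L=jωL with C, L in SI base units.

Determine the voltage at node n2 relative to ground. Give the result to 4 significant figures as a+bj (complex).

0.4561+0.1471j V

Element admittances at ω=1800 rad/s:
  Y(R1) = 0.6410+0.000j S between n3,n0
  Y(C1) = 0.000+0.01723j S between n0,n4
  Y(L1) = 0.000-5.005j S between n2,n1
  Y(R2) = 0.0002151+0.000j S between n1,n3
  Y(R3) = 0.2924+0.000j S between n2,n0
  Y(R4) = 0.4115+0.000j S between n2,n3
  I1: injects 0.583 A into n0 (from n4)
  Y(L2) = 0.000-0.2277j S between n3,n1
  Y(L3) = 0.000-0.5727j S between n4,n3
  Y(R5) = 0.02801+0.000j S between n1,n2
  Y(L4) = 0.000-0.005606j S between n4,n3
  I2: injects 0.0958 A into n4 (from n3)
  Y(L5) = 0.000-2.584j S between n2,n0
  Y(R6) = 0.09709+0.000j S between n4,n2
  Y(C2) = 0.000+0.03996j S between n0,n1
  Y(C3) = 0.000+0.0004680j S between n0,n1
  Y(R7) = 0.0006211+0.000j S between n1,n3
  Y(R8) = 0.1825+0.000j S between n2,n1
  Y(R9) = 0.0003534+0.000j S between n0,n2
  V1: constraint V(n4)−V(n0) = 5.62
Assemble and solve the 5×5 MNA system:
  V(n1)=0.5054+0.05528j  V(n2)=0.4561+0.1471j  V(n3)=1.577-1.931j  V(n4)=5.620+0.000j
  i(V1)=-2.105+2.256j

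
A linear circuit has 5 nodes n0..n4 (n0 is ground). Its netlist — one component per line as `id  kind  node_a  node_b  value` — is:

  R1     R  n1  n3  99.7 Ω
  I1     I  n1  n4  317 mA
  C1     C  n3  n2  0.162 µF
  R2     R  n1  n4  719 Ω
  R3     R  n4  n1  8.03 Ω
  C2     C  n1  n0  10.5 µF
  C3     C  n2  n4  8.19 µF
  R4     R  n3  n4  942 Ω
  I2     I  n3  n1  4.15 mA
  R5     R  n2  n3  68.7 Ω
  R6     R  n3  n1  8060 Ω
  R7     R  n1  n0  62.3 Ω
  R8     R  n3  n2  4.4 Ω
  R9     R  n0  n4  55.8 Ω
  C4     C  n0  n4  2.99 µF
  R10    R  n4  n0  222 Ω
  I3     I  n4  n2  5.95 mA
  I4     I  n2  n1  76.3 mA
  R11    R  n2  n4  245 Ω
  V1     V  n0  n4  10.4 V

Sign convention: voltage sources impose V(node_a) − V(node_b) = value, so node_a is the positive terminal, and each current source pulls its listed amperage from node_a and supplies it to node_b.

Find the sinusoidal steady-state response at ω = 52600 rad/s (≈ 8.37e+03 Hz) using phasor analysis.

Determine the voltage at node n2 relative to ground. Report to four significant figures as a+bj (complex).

MNA unknowns: 4 node voltages V₁..V_4 plus 1 source current (V1)
R1: Y=0.01003+0.000j on G[1,3]
I1: z[1]−=0.317, z[4]+=0.317
C1: Y=0.000+0.008521j on G[3,2]
R2: Y=0.001391+0.000j on G[1,4]
R3: Y=0.1245+0.000j on G[4,1]
C2: Y=0.000+0.5523j on G[1,0]
C3: Y=0.000+0.4308j on G[2,4]
R4: Y=0.001062+0.000j on G[3,4]
I2: z[3]−=0.00415, z[1]+=0.00415
R5: Y=0.01456+0.000j on G[2,3]
R6: Y=0.0001241+0.000j on G[3,1]
R7: Y=0.01605+0.000j on G[1,0]
R8: Y=0.2273+0.000j on G[3,2]
R9: Y=0.01792+0.000j on G[0,4]
C4: Y=0.000+0.1573j on G[0,4]
R10: Y=0.004505+0.000j on G[4,0]
I3: z[4]−=0.00595, z[2]+=0.00595
I4: z[2]−=0.0763, z[1]+=0.0763
R11: Y=0.004082+0.000j on G[2,4]
V1: row V0−V4=10.4, i_V1 at 0,4
solve → V1=-0.7626+2.773j, V2=-10.34-0.04229j, V3=-9.965+0.05836j, V4=-10.40+0.000j
aux → i_V1=-1.777-2.012j

-10.34-0.04229j V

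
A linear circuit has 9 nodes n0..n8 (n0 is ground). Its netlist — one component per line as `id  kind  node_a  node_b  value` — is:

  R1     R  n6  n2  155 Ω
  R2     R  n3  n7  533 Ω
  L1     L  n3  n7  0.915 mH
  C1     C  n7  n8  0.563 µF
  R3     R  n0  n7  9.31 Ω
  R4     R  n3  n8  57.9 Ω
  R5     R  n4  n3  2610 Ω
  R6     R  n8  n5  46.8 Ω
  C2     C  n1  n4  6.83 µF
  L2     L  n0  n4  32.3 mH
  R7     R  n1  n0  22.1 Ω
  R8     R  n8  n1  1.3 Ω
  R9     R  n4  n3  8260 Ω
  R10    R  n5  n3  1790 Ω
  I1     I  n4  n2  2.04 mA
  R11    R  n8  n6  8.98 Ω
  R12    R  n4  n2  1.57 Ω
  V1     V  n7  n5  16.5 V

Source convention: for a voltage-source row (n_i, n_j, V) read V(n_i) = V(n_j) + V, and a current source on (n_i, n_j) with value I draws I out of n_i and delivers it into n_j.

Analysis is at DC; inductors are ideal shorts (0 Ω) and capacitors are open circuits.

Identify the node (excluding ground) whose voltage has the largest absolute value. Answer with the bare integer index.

5

MNA unknowns: 8 node voltages V₁..V_8 plus 3 source currents (L1, L2, V1)
R1: Y=0.006452 on G[6,2]
R2: Y=0.001876 on G[3,7]
L1: row V3−V7=0, i_L1 at 3,7
C1: Y=0.000 on G[7,8]
R3: Y=0.1074 on G[0,7]
R4: Y=0.01727 on G[3,8]
R5: Y=0.0003831 on G[4,3]
R6: Y=0.02137 on G[8,5]
C2: Y=0.000 on G[1,4]
L2: row V0−V4=0, i_L2 at 0,4
R7: Y=0.04525 on G[1,0]
R8: Y=0.7692 on G[8,1]
R9: Y=0.0001211 on G[4,3]
R10: Y=0.0005587 on G[5,3]
I1: z[4]−=0.00204, z[2]+=0.00204
R11: Y=0.1114 on G[8,6]
R12: Y=0.6369 on G[4,2]
V1: row V7−V5=16.5, i_V1 at 7,5
solve → V1=-3.175, V2=-0.02871, V3=1.519, V4=0.000, V5=-14.98, V6=-3.179, V7=1.519, V8=-3.361
aux → i_L1=-0.09428, i_L2=0.01956, i_V1=-0.2575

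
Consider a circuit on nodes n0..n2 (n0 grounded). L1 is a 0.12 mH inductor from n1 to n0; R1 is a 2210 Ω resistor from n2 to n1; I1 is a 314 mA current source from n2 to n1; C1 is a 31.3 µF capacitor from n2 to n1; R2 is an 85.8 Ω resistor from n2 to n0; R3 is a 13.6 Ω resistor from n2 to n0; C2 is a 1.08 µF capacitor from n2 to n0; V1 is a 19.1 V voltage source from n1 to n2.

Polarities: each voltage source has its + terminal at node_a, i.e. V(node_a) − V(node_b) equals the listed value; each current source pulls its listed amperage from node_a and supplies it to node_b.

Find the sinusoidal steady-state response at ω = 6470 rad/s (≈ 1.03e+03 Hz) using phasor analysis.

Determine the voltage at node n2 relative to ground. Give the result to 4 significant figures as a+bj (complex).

MNA unknowns: 2 node voltages V₁..V_2 plus 1 source current (V1)
L1: Y=0.000-1.288j on G[1,0]
R1: Y=0.0004525+0.000j on G[2,1]
I1: z[2]−=0.314, z[1]+=0.314
C1: Y=0.000+0.2025j on G[2,1]
R2: Y=0.01166+0.000j on G[2,0]
R3: Y=0.07353+0.000j on G[2,0]
C2: Y=0.000+0.006988j on G[2,0]
V1: row V1−V2=19.1, i_V1 at 1,2
solve → V1=-0.01964+1.271j, V2=-19.12+1.271j
aux → i_V1=-1.332-3.893j

-19.12+1.271j V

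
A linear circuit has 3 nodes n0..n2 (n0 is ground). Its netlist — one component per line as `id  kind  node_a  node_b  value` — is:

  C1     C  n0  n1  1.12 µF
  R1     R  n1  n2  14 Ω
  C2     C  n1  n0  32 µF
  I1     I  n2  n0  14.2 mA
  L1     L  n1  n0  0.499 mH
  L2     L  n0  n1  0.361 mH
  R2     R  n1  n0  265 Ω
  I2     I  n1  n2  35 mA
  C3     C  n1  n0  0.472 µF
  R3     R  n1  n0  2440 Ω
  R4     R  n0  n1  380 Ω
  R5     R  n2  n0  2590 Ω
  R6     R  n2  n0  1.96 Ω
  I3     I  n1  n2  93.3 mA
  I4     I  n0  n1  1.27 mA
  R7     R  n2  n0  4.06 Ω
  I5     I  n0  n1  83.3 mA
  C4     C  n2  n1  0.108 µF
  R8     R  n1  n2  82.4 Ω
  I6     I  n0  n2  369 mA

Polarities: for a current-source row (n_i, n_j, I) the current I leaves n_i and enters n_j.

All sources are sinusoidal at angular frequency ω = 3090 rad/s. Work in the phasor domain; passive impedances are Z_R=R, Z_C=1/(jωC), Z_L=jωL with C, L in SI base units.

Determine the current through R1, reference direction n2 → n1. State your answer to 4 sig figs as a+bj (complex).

0.04105-0.0002082j A

Element admittances at ω=3090 rad/s:
  Y(C1) = 0.000+0.003461j S between n0,n1
  Y(R1) = 0.07143+0.000j S between n1,n2
  Y(C2) = 0.000+0.09888j S between n1,n0
  I1: injects 0.0142 A into n0 (from n2)
  Y(L1) = 0.000-0.6485j S between n1,n0
  Y(L2) = 0.000-0.8965j S between n0,n1
  Y(R2) = 0.003774+0.000j S between n1,n0
  I2: injects 0.035 A into n2 (from n1)
  Y(C3) = 0.000+0.001458j S between n1,n0
  Y(R3) = 0.0004098+0.000j S between n1,n0
  Y(R4) = 0.002632+0.000j S between n0,n1
  Y(R5) = 0.0003861+0.000j S between n2,n0
  Y(R6) = 0.5102+0.000j S between n2,n0
  I3: injects 0.0933 A into n2 (from n1)
  I4: injects 0.00127 A into n1 (from n0)
  Y(R7) = 0.2463+0.000j S between n2,n0
  I5: injects 0.0833 A into n1 (from n0)
  Y(C4) = 0.000+0.0003337j S between n2,n1
  Y(R8) = 0.01214+0.000j S between n1,n2
  I6: injects 0.369 A into n2 (from n0)
Assemble and solve the 2×2 MNA system:
  V(n1)=5.005e-05+0.002984j  V(n2)=0.5748+6.843e-05j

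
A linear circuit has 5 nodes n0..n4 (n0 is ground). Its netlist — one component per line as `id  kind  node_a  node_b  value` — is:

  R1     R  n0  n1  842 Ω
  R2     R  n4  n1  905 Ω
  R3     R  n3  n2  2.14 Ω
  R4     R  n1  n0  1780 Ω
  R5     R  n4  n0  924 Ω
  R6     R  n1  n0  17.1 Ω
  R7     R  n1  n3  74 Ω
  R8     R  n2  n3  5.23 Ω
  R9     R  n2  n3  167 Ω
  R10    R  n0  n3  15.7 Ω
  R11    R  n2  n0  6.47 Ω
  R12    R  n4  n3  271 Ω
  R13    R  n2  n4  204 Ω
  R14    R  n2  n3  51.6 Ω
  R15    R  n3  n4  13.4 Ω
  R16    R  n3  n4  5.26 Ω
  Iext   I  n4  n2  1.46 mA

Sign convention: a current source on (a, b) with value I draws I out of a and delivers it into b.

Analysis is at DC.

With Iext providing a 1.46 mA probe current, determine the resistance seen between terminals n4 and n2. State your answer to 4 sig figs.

Element admittances at DC:
  Y(R1) = 0.001188 S between n0,n1
  Y(R2) = 0.001105 S between n4,n1
  Y(R3) = 0.4673 S between n3,n2
  Y(R4) = 0.0005618 S between n1,n0
  Y(R5) = 0.001082 S between n4,n0
  Y(R6) = 0.05848 S between n1,n0
  Y(R7) = 0.01351 S between n1,n3
  Y(R8) = 0.1912 S between n2,n3
  Y(R9) = 0.005988 S between n2,n3
  Y(R10) = 0.06369 S between n0,n3
  Y(R11) = 0.1546 S between n2,n0
  Y(R12) = 0.003690 S between n4,n3
  Y(R13) = 0.004902 S between n2,n4
  Y(R14) = 0.01938 S between n2,n3
  Y(R15) = 0.07463 S between n3,n4
  Y(R16) = 0.1901 S between n3,n4
  Iext: injects 0.00146 A into n2 (from n4)
Assemble and solve the 4×4 MNA system:
  V(n1)=-0.0003208  V(n2)=0.0006837  V(n3)=-0.001245  V(n4)=-0.006501

R_eq = 4.921 Ω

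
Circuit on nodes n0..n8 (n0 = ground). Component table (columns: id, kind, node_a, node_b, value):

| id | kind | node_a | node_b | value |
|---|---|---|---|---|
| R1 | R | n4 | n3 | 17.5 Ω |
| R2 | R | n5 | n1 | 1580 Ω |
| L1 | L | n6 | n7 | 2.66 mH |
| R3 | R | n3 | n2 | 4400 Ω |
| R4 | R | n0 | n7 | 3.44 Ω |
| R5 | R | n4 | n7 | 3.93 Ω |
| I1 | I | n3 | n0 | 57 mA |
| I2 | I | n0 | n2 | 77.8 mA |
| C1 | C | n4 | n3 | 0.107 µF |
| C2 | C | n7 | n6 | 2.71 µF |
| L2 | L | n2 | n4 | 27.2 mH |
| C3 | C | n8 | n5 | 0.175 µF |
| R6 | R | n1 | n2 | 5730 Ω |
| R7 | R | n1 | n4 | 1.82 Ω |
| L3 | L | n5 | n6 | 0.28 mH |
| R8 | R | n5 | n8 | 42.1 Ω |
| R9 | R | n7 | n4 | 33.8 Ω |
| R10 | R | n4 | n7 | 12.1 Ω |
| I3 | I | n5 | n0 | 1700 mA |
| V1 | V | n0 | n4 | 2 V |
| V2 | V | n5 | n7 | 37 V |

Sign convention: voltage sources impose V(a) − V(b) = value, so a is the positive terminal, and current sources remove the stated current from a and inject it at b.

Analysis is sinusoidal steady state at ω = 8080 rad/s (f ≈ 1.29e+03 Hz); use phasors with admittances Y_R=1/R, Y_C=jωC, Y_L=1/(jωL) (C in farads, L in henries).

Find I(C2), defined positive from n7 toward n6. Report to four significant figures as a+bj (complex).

MNA unknowns: 8 node voltages V₁..V_8 plus 2 source currents (V1, V2)
R1: Y=0.05714+0.000j on G[4,3]
R2: Y=0.0006329+0.000j on G[5,1]
L1: Y=0.000-0.04653j on G[6,7]
R3: Y=0.0002273+0.000j on G[3,2]
R4: Y=0.2907+0.000j on G[0,7]
R5: Y=0.2545+0.000j on G[4,7]
I1: z[3]−=0.057, z[0]+=0.057
I2: z[0]−=0.0778, z[2]+=0.0778
C1: Y=0.000+0.0008646j on G[4,3]
C2: Y=0.000+0.02190j on G[7,6]
L2: Y=0.000-0.004550j on G[2,4]
C3: Y=0.000+0.001414j on G[8,5]
R6: Y=0.0001745+0.000j on G[1,2]
R7: Y=0.5495+0.000j on G[1,4]
L3: Y=0.000-0.4420j on G[5,6]
R8: Y=0.02375+0.000j on G[5,8]
R9: Y=0.02959+0.000j on G[7,4]
R10: Y=0.08264+0.000j on G[4,7]
I3: z[5]−=1.7, z[0]+=1.7
V1: row V0−V4=2, i_V1 at 0,4
V2: row V5−V7=37, i_V2 at 5,7
solve → V1=-1.959+0.005366j, V2=-0.5102+16.92j, V3=-2.986+0.08189j, V4=-2.000+0.000j, V5=33.26+5.161e-06j, V6=31.31+5.161e-06j, V7=-3.736+5.161e-06j, V8=33.26+5.161e-06j
aux → i_V1=0.5933+1.500e-06j, i_V2=-1.722+0.8632j

0.000-0.7674j A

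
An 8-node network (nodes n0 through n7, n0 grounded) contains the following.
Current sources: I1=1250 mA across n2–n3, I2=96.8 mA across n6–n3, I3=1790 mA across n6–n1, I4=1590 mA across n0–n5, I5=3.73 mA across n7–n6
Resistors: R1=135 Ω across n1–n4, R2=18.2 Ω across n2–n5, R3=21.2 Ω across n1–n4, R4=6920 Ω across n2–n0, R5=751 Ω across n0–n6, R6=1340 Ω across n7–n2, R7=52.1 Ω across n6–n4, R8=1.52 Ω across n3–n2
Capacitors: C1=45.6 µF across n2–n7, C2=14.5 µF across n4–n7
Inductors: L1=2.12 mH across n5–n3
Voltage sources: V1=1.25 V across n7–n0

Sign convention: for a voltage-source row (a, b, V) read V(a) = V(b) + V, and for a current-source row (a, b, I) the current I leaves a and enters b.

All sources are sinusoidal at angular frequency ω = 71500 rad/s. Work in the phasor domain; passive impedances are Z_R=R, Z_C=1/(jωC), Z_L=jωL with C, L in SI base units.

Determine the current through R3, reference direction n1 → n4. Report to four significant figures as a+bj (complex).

1.547+0.000j A

Element admittances at ω=71500 rad/s:
  I1: injects 1.25 A into n3 (from n2)
  Y(R1) = 0.007407+0.000j S between n1,n4
  Y(R2) = 0.05495+0.000j S between n2,n5
  I2: injects 0.0968 A into n3 (from n6)
  I3: injects 1.79 A into n1 (from n6)
  Y(R3) = 0.04717+0.000j S between n1,n4
  Y(R4) = 0.0001445+0.000j S between n2,n0
  Y(R5) = 0.001332+0.000j S between n0,n6
  Y(C1) = 0.000+3.260j S between n2,n7
  Y(R6) = 0.0007463+0.000j S between n7,n2
  Y(C2) = 0.000+1.037j S between n4,n7
  Y(R7) = 0.01919+0.000j S between n6,n4
  I4: injects 1.59 A into n5 (from n0)
  I5: injects 0.00373 A into n6 (from n7)
  Y(L1) = 0.000-0.006597j S between n5,n3
  Y(R8) = 0.6579+0.000j S between n3,n2
  V1: constraint V(n7)−V(n0) = 1.25
Assemble and solve the 8×8 MNA system:
  V(n1)=34.05-0.02656j  V(n2)=1.250-0.5173j  V(n3)=3.332-0.7825j  V(n4)=1.250-0.02656j  V(n5)=29.78+2.658j  V(n6)=-90.57-0.02484j  V(n7)=1.250+0.000j
  i(V1)=1.710+0.0001078j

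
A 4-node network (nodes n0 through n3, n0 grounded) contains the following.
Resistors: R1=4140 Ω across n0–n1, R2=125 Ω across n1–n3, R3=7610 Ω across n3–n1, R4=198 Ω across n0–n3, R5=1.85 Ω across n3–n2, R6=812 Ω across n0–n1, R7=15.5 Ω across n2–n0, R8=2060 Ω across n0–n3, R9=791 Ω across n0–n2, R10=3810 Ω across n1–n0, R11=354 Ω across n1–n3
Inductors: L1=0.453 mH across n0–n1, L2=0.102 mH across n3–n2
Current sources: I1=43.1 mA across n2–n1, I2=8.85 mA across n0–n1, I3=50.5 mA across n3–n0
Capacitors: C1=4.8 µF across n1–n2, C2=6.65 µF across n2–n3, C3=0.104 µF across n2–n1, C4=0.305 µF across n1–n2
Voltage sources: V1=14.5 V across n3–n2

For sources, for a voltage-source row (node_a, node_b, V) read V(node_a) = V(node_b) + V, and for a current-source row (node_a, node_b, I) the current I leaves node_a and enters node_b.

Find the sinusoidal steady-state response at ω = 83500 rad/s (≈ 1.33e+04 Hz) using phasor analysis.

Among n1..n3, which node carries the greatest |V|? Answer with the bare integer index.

3

MNA unknowns: 3 node voltages V₁..V_3 plus 1 source current (V1)
R1: Y=0.0002415+0.000j on G[0,1]
L1: Y=0.000-0.02644j on G[0,1]
R2: Y=0.008000+0.000j on G[1,3]
I1: z[2]−=0.0431, z[1]+=0.0431
R3: Y=0.0001314+0.000j on G[3,1]
C1: Y=0.000+0.4008j on G[1,2]
R4: Y=0.005051+0.000j on G[0,3]
R5: Y=0.5405+0.000j on G[3,2]
I2: z[0]−=0.00885, z[1]+=0.00885
R6: Y=0.001232+0.000j on G[0,1]
L2: Y=0.000-0.1174j on G[3,2]
R7: Y=0.06452+0.000j on G[2,0]
C2: Y=0.000+0.5553j on G[2,3]
C3: Y=0.000+0.008684j on G[2,1]
R8: Y=0.0004854+0.000j on G[0,3]
C4: Y=0.000+0.02547j on G[1,2]
I3: z[3]−=0.0505, z[0]+=0.0505
R9: Y=0.001264+0.000j on G[0,2]
R10: Y=0.0002625+0.000j on G[1,0]
R11: Y=0.002825+0.000j on G[1,3]
V1: row V3−V2=14.5, i_V1 at 3,2
solve → V1=-1.358-1.033j, V2=-1.294-0.4783j, V3=13.21-0.4783j
aux → i_V1=-8.121-6.352j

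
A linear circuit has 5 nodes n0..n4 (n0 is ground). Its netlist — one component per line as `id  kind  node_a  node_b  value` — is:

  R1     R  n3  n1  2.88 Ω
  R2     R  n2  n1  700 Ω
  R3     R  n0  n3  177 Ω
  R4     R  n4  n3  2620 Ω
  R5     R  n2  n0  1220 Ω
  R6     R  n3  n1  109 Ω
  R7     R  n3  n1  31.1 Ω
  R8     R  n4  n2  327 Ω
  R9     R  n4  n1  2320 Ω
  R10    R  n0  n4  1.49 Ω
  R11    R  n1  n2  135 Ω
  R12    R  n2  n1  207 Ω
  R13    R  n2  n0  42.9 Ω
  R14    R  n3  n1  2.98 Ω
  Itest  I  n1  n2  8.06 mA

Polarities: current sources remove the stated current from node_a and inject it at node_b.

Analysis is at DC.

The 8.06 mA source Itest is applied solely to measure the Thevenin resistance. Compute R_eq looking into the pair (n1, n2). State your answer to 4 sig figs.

R_eq = 53.03 Ω

MNA unknowns: 4 node voltages V₁..V_4
R1: Y=0.3472 on G[3,1]
R2: Y=0.001429 on G[2,1]
R3: Y=0.005650 on G[0,3]
R4: Y=0.0003817 on G[4,3]
R5: Y=0.0008197 on G[2,0]
R6: Y=0.009174 on G[3,1]
R7: Y=0.03215 on G[3,1]
R8: Y=0.003058 on G[4,2]
R9: Y=0.0004310 on G[4,1]
R10: Y=0.6711 on G[0,4]
R11: Y=0.007407 on G[1,2]
R12: Y=0.004831 on G[2,1]
R13: Y=0.02331 on G[2,0]
R14: Y=0.3356 on G[3,1]
Itest: z[1]−=0.00806, z[2]+=0.00806
solve → V1=-0.3459, V2=0.08157, V3=-0.3430, V4=-4.526e-05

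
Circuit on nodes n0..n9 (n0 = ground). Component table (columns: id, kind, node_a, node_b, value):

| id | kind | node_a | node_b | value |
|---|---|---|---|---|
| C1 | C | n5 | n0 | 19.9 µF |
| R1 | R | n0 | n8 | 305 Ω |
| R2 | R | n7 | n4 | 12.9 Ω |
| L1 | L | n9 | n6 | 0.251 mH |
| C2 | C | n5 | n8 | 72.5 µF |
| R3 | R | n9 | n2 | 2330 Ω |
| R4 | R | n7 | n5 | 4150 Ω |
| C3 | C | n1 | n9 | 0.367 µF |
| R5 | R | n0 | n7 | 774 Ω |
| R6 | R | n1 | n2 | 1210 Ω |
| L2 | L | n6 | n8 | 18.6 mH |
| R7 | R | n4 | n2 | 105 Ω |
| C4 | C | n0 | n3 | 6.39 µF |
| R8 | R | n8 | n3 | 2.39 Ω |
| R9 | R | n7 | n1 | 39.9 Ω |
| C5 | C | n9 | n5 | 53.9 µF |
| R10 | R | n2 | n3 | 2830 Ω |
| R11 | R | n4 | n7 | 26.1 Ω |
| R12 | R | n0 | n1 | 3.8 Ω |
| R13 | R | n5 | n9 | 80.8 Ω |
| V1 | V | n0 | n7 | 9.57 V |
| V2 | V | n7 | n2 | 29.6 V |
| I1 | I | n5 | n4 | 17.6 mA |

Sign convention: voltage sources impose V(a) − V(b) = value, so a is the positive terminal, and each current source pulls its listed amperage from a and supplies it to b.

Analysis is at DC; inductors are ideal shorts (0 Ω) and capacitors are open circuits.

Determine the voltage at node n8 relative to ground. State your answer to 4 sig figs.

Apply KCL at each of the 9 non-ground nodes and solve the resulting linear system.
Node n1: branches {C3, R6, R9, R12} → V_1 = -0.9418
Node n2: branches {R3, R6, R7, R10, V2} → V_2 = -39.17
Node n3: branches {C4, R8, R10} → V_3 = -11.70
Node n4: branches {R2, R7, R11, I1} → V_4 = -11.68
Node n5: branches {C1, C2, R4, C5, R13, I1} → V_5 = -13.03
Node n6: branches {L1, L2} → V_6 = -11.67
Node n7: branches {R2, R4, R5, R9, R11, V1, V2} → V_7 = -9.570
Node n8: branches {R1, C2, L2, R8} → V_8 = -11.67
Node n9: branches {L1, R3, C3, C5, R13} → V_9 = -11.67
Source currents: i(L1)=-0.02857, i(L2)=-0.02857, i(V1)=-0.2985, i(V2)=-0.3149

-11.67 V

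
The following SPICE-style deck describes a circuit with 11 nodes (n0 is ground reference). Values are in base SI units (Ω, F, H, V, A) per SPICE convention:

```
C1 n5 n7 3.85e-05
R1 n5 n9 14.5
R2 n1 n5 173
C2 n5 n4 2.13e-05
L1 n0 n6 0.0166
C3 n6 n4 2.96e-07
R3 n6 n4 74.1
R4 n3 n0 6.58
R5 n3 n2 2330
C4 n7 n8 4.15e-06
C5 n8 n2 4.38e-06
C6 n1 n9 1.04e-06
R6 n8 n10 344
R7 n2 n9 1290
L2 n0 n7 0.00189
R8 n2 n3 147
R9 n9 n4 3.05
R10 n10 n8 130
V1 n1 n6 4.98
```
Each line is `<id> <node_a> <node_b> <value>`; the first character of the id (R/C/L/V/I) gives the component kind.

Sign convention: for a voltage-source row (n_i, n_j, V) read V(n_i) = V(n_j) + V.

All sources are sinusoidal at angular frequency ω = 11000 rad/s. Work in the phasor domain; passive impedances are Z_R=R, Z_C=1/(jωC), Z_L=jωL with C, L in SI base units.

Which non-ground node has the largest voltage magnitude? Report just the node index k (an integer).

MNA unknowns: 10 node voltages V₁..V_10 plus 1 source current (V1)
C1: Y=0.000+0.4235j on G[5,7]
R1: Y=0.06897+0.000j on G[5,9]
R2: Y=0.005780+0.000j on G[1,5]
C2: Y=0.000+0.2343j on G[5,4]
L1: Y=0.000-0.005476j on G[0,6]
C3: Y=0.000+0.003256j on G[6,4]
R3: Y=0.01350+0.000j on G[6,4]
R4: Y=0.1520+0.000j on G[3,0]
R5: Y=0.0004292+0.000j on G[3,2]
C4: Y=0.000+0.04565j on G[7,8]
C5: Y=0.000+0.04818j on G[8,2]
C6: Y=0.000+0.01144j on G[1,9]
R6: Y=0.002907+0.000j on G[8,10]
R7: Y=0.0007752+0.000j on G[2,9]
L2: Y=0.000-0.04810j on G[0,7]
R8: Y=0.006803+0.000j on G[2,3]
R9: Y=0.3279+0.000j on G[9,4]
R10: Y=0.007692+0.000j on G[10,8]
V1: row V1−V6=4.98, i_V1 at 1,6
solve → V1=2.799-1.567j, V2=0.2173+0.2095j, V3=0.009869+0.009515j, V4=0.2116+0.1593j, V5=0.2501+0.1270j, V6=-2.181-1.567j, V7=0.2784+0.1472j, V8=0.2470+0.1792j, V9=0.2699+0.2266j, V10=0.2470+0.1792j
aux → i_V1=-0.03525-0.01914j

1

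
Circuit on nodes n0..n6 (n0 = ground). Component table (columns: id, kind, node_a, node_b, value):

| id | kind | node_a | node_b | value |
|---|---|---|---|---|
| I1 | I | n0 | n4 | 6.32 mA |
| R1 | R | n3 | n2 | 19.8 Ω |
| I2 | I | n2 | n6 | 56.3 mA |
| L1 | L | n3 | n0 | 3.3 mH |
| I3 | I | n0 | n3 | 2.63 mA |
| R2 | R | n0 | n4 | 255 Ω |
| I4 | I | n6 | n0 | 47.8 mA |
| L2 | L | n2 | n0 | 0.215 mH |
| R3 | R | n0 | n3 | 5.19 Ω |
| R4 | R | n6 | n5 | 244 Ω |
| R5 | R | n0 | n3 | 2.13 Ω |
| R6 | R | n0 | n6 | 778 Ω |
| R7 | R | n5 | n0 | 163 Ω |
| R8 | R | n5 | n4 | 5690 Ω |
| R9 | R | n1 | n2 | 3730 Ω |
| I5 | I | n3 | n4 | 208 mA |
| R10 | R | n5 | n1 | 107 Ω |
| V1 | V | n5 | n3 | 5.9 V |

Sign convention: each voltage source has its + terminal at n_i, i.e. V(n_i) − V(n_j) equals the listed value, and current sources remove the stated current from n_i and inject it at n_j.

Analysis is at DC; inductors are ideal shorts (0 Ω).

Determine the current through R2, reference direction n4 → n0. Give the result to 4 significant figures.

0.2061 A

Apply KCL at each of the 6 non-ground nodes and solve the resulting linear system.
Node n1: branches {R9, R10} → V_1 = 5.735
Node n2: branches {R1, I2, L2, R9} → V_2 = 0.000
Node n3: branches {R1, L1, I3, R3, R5, I5, V1} → V_3 = 0.000
Node n4: branches {I1, R2, R8, I5} → V_4 = 52.56
Node n5: branches {R4, R7, R8, R10, V1} → V_5 = 5.900
Node n6: branches {I2, I4, R4, R6} → V_6 = 6.070
Source currents: i(L1)=-0.2342, i(L2)=-0.05476, i(V1)=-0.02884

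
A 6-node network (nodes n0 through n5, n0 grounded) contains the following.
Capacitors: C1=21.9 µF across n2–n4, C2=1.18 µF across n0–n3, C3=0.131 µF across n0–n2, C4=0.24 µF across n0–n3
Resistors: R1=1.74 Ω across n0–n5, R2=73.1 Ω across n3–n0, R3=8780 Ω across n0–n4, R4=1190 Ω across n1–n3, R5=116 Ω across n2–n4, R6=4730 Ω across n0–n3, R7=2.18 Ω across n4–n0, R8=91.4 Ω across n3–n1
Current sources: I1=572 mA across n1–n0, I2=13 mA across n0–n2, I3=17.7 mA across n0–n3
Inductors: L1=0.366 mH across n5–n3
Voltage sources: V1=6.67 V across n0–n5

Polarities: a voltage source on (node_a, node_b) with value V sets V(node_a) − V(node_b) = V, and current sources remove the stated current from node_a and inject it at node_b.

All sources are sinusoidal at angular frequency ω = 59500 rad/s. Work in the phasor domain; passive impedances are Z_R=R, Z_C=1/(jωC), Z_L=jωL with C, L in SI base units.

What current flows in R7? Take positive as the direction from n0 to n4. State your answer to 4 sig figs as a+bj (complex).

Apply KCL at each of the 5 non-ground nodes and solve the resulting linear system.
Node n1: branches {I1, R4, R8} → V_1 = -46.10+15.25j
Node n2: branches {C1, C3, I2, R5} → V_2 = 0.02805-0.01039j
Node n3: branches {C2, R2, R4, I3, L1, R6, C4, R8} → V_3 = 2.448+15.25j
Node n4: branches {C1, R3, R5, R7} → V_4 = 0.02816-0.0004766j
Node n5: branches {R1, L1, V1} → V_5 = -6.670+0.000j
Source currents: i(V1)=-4.534+0.4187j

-0.01292+0.0002186j A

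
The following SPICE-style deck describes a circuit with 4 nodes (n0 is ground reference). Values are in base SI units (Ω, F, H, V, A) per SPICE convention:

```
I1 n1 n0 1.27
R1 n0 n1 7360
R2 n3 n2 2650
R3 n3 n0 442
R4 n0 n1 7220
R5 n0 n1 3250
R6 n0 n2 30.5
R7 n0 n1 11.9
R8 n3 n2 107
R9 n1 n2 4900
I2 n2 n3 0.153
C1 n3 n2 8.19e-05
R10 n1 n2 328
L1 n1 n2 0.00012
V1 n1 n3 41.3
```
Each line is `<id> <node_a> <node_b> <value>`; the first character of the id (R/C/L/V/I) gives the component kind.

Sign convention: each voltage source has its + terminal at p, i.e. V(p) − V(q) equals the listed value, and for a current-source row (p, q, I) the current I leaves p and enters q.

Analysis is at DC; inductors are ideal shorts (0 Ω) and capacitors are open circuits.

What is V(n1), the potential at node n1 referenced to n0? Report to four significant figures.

MNA unknowns: 3 node voltages V₁..V_3 plus 2 source currents (L1, V1)
I1: z[1]−=1.27, z[0]+=1.27
R1: Y=0.0001359 on G[0,1]
R2: Y=0.0003774 on G[3,2]
R3: Y=0.002262 on G[3,0]
R4: Y=0.0001385 on G[0,1]
R5: Y=0.0003077 on G[0,1]
R6: Y=0.03279 on G[0,2]
R7: Y=0.08403 on G[0,1]
R8: Y=0.009346 on G[3,2]
R9: Y=0.0002041 on G[1,2]
I2: z[2]−=0.153, z[3]+=0.153
C1: Y=0.000 on G[3,2]
R10: Y=0.003049 on G[1,2]
L1: row V1−V2=0, i_L1 at 1,2
V1: row V1−V3=41.3, i_V1 at 1,3
solve → V1=-9.832, V2=-9.832, V3=-51.13
aux → i_L1=0.2322, i_V1=-0.6702

-9.832 V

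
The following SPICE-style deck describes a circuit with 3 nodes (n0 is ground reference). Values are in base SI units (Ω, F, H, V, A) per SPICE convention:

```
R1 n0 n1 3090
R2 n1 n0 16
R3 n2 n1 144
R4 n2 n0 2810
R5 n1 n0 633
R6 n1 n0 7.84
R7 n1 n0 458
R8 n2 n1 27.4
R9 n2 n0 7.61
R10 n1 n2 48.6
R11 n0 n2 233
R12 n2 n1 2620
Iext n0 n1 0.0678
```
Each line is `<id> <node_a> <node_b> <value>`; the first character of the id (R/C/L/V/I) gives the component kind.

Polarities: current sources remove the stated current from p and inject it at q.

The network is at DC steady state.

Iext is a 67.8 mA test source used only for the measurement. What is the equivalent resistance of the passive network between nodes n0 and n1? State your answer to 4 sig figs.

R_eq = 4.204 Ω

Apply KCL at each of the 2 non-ground nodes and solve the resulting linear system.
Node n1: branches {R1, R2, R3, R5, R6, R7, R8, R10, R12, Iext} → V_1 = 0.2851
Node n2: branches {R3, R4, R8, R9, R10, R11, R12} → V_2 = 0.09158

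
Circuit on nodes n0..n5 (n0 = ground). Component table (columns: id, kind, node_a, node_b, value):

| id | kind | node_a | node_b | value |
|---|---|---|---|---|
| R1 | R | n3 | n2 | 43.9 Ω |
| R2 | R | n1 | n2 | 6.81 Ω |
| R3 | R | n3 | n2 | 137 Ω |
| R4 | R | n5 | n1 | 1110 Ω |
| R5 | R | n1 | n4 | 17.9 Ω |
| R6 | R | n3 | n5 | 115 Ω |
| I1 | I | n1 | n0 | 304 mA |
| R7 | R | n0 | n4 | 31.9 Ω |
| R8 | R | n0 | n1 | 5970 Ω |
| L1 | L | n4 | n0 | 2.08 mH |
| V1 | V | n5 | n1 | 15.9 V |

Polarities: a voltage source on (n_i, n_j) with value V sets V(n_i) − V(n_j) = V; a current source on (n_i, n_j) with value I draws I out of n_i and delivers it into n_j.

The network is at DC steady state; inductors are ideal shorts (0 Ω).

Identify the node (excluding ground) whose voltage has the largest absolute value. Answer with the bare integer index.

5

MNA unknowns: 5 node voltages V₁..V_5 plus 2 source currents (L1, V1)
R1: Y=0.02278 on G[3,2]
R2: Y=0.1468 on G[1,2]
R3: Y=0.007299 on G[3,2]
R4: Y=0.0009009 on G[5,1]
R5: Y=0.05587 on G[1,4]
R6: Y=0.008696 on G[3,5]
I1: z[1]−=0.304, z[0]+=0.304
R7: Y=0.03135 on G[0,4]
R8: Y=0.0001675 on G[0,1]
L1: row V4−V0=0, i_L1 at 4,0
V1: row V5−V1=15.9, i_V1 at 5,1
solve → V1=-5.425, V2=-4.727, V3=-1.318, V4=0.000, V5=10.47
aux → i_L1=-0.3031, i_V1=-0.1169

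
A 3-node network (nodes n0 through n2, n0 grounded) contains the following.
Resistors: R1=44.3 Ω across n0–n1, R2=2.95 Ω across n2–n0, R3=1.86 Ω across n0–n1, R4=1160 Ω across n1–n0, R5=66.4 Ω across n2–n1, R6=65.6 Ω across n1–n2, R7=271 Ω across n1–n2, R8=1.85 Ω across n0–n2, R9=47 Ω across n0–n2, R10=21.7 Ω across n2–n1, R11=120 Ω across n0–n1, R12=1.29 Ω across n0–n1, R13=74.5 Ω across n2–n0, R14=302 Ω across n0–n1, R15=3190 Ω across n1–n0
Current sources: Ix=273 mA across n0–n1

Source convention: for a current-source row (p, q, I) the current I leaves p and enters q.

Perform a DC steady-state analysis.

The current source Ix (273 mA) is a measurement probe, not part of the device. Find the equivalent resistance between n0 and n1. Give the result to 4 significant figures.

R_eq = 0.7033 Ω

Element admittances at DC:
  Y(R1) = 0.02257 S between n0,n1
  Y(R2) = 0.3390 S between n2,n0
  Y(R3) = 0.5376 S between n0,n1
  Y(R4) = 0.0008621 S between n1,n0
  Y(R5) = 0.01506 S between n2,n1
  Y(R6) = 0.01524 S between n1,n2
  Y(R7) = 0.003690 S between n1,n2
  Y(R8) = 0.5405 S between n0,n2
  Y(R9) = 0.02128 S between n0,n2
  Y(R10) = 0.04608 S between n2,n1
  Y(R11) = 0.008333 S between n0,n1
  Y(R12) = 0.7752 S between n0,n1
  Y(R13) = 0.01342 S between n2,n0
  Y(R14) = 0.003311 S between n0,n1
  Y(R15) = 0.0003135 S between n1,n0
  Ix: injects 0.273 A into n1 (from n0)
Assemble and solve the 2×2 MNA system:
  V(n1)=0.1920  V(n2)=0.01546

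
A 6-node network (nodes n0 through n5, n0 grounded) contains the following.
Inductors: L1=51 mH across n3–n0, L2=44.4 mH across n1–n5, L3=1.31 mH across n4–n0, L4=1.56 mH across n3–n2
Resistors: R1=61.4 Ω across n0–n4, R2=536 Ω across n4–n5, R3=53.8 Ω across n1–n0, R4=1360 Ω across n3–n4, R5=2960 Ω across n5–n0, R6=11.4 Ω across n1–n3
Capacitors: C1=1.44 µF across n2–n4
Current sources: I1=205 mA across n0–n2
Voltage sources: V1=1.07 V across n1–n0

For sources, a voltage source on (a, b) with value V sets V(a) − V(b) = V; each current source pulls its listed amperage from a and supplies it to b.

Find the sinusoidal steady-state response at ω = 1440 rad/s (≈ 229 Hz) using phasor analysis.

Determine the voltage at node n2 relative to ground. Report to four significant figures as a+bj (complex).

Apply KCL at each of the 5 non-ground nodes and solve the resulting linear system.
Node n1: branches {R3, L2, R6, V1} → V_1 = 1.070+0.000j
Node n2: branches {C1, I1, L4} → V_2 = 3.348+0.8989j
Node n3: branches {L1, R4, R6, L4} → V_3 = 3.333+0.4343j
Node n4: branches {R1, R2, C1, R4, L3} → V_4 = -0.01304+0.005281j
Node n5: branches {R2, L2, R5} → V_5 = 1.048-0.1492j
Source currents: i(V1)=0.1763+0.03843j

3.348+0.8989j V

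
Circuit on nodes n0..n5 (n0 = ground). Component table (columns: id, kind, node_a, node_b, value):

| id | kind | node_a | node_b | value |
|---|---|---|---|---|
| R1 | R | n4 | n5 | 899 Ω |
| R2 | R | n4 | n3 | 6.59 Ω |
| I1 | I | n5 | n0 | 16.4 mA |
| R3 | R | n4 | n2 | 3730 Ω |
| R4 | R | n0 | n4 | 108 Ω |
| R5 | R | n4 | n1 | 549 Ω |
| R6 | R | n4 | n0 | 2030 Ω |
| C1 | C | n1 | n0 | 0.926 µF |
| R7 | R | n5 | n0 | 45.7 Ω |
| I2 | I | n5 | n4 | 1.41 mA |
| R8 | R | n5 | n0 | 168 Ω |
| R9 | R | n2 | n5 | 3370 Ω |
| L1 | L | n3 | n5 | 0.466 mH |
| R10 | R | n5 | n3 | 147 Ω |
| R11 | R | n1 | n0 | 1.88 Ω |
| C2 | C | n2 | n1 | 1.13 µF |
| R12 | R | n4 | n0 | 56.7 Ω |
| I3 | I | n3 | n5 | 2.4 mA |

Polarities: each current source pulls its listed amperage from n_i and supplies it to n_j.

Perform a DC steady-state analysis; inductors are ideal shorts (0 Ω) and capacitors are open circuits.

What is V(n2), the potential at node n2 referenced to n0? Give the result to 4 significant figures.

MNA unknowns: 5 node voltages V₁..V_5 plus 1 source current (L1)
R1: Y=0.001112 on G[4,5]
R2: Y=0.1517 on G[4,3]
I1: z[5]−=0.0164, z[0]+=0.0164
R3: Y=0.0002681 on G[4,2]
R4: Y=0.009259 on G[0,4]
R5: Y=0.001821 on G[4,1]
R6: Y=0.0004926 on G[4,0]
C1: Y=0.000 on G[1,0]
R7: Y=0.02188 on G[5,0]
I2: z[5]−=0.00141, z[4]+=0.00141
R8: Y=0.005952 on G[5,0]
R9: Y=0.0002967 on G[2,5]
L1: row V3−V5=0, i_L1 at 3,5
R10: Y=0.006803 on G[5,3]
R11: Y=0.5319 on G[1,0]
C2: Y=0.000 on G[2,1]
R12: Y=0.01764 on G[4,0]
I3: z[3]−=0.0024, z[5]+=0.0024
solve → V1=-0.0008836, V2=-0.2897, V3=-0.3175, V4=-0.2589, V5=-0.3175
aux → i_L1=0.006498

-0.2897 V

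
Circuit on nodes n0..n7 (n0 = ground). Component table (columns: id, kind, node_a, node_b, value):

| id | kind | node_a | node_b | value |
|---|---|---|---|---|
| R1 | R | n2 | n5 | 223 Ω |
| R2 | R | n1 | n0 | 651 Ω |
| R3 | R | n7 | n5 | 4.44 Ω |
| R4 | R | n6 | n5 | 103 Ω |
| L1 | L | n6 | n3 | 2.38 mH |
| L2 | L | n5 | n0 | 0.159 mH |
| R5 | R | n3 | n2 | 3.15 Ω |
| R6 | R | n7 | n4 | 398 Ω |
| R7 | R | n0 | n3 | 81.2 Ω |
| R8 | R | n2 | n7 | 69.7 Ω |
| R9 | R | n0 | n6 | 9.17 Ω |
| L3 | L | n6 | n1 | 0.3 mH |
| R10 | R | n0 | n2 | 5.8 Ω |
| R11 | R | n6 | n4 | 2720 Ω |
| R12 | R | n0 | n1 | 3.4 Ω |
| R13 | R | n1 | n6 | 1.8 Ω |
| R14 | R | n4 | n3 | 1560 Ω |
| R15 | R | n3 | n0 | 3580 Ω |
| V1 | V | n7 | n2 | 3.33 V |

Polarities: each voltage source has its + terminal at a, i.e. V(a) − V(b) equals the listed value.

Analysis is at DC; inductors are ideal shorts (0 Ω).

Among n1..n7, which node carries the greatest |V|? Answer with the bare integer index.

Apply KCL at each of the 7 non-ground nodes and solve the resulting linear system.
Node n1: branches {R2, L3, R12, R13} → V_1 = -0.5457
Node n2: branches {R1, R5, R8, R10, V1} → V_2 = -1.286
Node n3: branches {L1, R5, R7, R14, R15} → V_3 = -0.5457
Node n4: branches {R6, R11, R14} → V_4 = 1.302
Node n5: branches {R1, R3, R4, L2} → V_5 = 0.000
Node n6: branches {R4, L1, R9, L3, R11, R13} → V_6 = -0.5457
Node n7: branches {R3, R6, R8, V1} → V_7 = 2.044
Source currents: i(L1)=0.2268, i(L2)=0.4494, i(L3)=-0.1613, i(V1)=-0.5101

7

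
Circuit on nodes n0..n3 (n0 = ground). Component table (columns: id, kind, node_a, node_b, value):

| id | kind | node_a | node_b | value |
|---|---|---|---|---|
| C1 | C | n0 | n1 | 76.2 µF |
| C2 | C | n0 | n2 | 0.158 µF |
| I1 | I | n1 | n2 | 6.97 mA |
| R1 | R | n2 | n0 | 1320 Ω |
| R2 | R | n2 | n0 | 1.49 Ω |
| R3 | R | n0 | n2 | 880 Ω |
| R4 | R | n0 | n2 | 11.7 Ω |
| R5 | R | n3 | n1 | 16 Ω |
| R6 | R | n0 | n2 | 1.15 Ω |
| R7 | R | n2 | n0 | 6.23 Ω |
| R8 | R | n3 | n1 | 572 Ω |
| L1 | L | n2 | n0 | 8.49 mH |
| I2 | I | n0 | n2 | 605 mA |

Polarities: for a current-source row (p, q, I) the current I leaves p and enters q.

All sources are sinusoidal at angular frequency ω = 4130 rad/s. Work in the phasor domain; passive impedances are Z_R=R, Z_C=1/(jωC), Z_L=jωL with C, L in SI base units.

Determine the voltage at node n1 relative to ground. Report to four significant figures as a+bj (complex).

Element admittances at ω=4130 rad/s:
  Y(C1) = 0.000+0.3147j S between n0,n1
  Y(C2) = 0.000+0.0006525j S between n0,n2
  I1: injects 0.00697 A into n2 (from n1)
  Y(R1) = 0.0007576+0.000j S between n2,n0
  Y(R2) = 0.6711+0.000j S between n2,n0
  Y(R3) = 0.001136+0.000j S between n0,n2
  Y(R4) = 0.08547+0.000j S between n0,n2
  Y(R5) = 0.06250+0.000j S between n3,n1
  Y(R6) = 0.8696+0.000j S between n0,n2
  Y(R7) = 0.1605+0.000j S between n2,n0
  Y(R8) = 0.001748+0.000j S between n3,n1
  Y(L1) = 0.000-0.02852j S between n2,n0
  I2: injects 0.605 A into n2 (from n0)
Assemble and solve the 3×3 MNA system:
  V(n1)=0.000+0.02215j  V(n2)=0.3421+0.005330j  V(n3)=0.000+0.02215j

0.000+0.02215j V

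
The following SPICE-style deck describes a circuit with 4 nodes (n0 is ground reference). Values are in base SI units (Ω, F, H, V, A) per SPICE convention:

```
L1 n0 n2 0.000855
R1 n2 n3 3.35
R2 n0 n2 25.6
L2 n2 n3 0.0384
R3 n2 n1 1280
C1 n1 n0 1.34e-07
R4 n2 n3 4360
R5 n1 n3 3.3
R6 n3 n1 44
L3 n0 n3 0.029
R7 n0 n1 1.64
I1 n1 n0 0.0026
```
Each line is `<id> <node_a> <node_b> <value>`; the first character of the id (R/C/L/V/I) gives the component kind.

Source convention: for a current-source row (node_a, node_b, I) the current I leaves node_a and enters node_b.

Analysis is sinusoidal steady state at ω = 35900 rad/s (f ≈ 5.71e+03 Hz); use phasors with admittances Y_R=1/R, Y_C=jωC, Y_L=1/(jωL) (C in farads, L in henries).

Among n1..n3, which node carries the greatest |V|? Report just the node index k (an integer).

Element admittances at ω=35900 rad/s:
  Y(L1) = 0.000-0.03258j S between n0,n2
  Y(R1) = 0.2985+0.000j S between n2,n3
  Y(R2) = 0.03906+0.000j S between n0,n2
  Y(L2) = 0.000-0.0007254j S between n2,n3
  Y(R3) = 0.0007813+0.000j S between n2,n1
  Y(C1) = 0.000+0.004811j S between n1,n0
  Y(R4) = 0.0002294+0.000j S between n2,n3
  Y(R5) = 0.3030+0.000j S between n1,n3
  Y(R6) = 0.02273+0.000j S between n3,n1
  Y(L3) = 0.000-0.0009605j S between n0,n3
  Y(R7) = 0.6098+0.000j S between n0,n1
  I1: injects 0.0026 A into n0 (from n1)
Assemble and solve the 3×3 MNA system:
  V(n1)=-0.004032-0.0001018j  V(n2)=-0.003124-0.0006091j  V(n3)=-0.003597-0.0003505j

1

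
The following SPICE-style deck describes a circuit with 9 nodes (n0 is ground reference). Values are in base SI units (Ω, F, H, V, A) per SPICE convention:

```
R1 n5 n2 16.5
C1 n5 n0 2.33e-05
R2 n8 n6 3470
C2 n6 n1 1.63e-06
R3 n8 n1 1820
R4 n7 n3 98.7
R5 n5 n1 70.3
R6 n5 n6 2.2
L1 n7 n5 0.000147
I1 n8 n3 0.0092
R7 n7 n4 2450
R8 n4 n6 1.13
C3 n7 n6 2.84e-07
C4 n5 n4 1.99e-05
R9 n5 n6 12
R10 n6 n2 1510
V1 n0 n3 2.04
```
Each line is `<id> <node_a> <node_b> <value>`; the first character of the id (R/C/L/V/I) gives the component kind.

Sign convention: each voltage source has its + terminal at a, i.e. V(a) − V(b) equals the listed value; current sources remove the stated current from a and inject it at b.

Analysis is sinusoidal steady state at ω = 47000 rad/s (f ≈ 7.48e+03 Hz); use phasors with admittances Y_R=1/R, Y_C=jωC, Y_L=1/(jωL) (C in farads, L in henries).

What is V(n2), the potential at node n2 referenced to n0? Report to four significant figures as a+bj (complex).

MNA unknowns: 8 node voltages V₁..V_8 plus 1 source current (V1)
R1: Y=0.06061+0.000j on G[5,2]
C1: Y=0.000+1.095j on G[5,0]
R2: Y=0.0002882+0.000j on G[8,6]
C2: Y=0.000+0.07661j on G[6,1]
R3: Y=0.0005495+0.000j on G[8,1]
R4: Y=0.01013+0.000j on G[7,3]
R5: Y=0.01422+0.000j on G[5,1]
R6: Y=0.4545+0.000j on G[5,6]
L1: Y=0.000-0.1447j on G[7,5]
I1: z[8]−=0.0092, z[3]+=0.0092
R7: Y=0.0004082+0.000j on G[7,4]
R8: Y=0.8850+0.000j on G[4,6]
C3: Y=0.000+0.01335j on G[7,6]
C4: Y=0.000+0.9353j on G[5,4]
R9: Y=0.08333+0.000j on G[5,6]
R10: Y=0.0006623+0.000j on G[6,2]
V1: row V0−V3=2.04, i_V1 at 0,3
solve → V1=-0.01930+0.1037j, V2=0.001133+0.02721j, V3=-2.040+0.000j, V4=-0.0009678+0.03094j, V5=0.001199+0.02719j, V6=-0.004922+0.02872j, V7=-0.008670-0.1296j, V8=-11.00+0.07787j
aux → i_V1=-0.02978+0.001313j

0.001133+0.02721j V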